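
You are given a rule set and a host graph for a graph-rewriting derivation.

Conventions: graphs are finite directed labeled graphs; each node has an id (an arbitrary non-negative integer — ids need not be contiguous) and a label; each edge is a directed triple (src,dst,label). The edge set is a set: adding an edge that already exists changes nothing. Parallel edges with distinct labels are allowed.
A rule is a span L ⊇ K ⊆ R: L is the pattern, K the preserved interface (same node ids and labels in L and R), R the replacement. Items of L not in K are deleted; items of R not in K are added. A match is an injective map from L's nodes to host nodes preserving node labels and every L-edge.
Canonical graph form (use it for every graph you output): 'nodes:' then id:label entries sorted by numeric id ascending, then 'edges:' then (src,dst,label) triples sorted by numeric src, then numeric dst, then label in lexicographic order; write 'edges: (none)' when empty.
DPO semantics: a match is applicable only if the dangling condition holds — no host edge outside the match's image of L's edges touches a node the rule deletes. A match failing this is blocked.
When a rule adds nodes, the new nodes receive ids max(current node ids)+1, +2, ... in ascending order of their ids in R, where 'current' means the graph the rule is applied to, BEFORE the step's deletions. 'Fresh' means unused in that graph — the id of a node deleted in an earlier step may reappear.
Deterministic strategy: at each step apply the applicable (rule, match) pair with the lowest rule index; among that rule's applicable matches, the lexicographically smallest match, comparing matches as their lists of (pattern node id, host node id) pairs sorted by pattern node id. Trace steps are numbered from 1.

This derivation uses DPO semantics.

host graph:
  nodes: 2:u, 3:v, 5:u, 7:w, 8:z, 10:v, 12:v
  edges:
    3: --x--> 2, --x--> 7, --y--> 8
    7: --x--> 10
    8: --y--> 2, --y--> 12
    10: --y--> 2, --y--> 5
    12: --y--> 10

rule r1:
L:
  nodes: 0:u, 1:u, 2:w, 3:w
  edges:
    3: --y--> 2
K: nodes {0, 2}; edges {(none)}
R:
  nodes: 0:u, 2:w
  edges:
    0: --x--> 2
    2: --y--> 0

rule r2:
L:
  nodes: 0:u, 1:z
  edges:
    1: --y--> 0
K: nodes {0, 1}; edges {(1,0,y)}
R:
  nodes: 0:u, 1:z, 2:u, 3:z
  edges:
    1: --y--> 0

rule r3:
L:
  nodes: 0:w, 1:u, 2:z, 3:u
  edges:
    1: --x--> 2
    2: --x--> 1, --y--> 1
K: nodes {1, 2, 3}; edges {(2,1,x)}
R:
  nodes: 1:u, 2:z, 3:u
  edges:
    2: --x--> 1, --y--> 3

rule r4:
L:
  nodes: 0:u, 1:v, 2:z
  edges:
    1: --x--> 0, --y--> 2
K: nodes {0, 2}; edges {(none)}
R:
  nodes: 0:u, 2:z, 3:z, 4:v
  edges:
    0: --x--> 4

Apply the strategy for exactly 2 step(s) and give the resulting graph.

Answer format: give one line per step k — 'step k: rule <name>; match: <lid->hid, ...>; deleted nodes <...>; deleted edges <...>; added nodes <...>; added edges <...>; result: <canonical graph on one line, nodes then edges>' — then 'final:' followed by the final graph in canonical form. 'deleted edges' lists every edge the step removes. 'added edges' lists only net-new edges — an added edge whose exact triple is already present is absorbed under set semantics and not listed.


step 1: rule r2; match: 0->2, 1->8; deleted nodes (none); deleted edges (none); added nodes 13, 14; added edges (none); result: nodes: 2:u, 3:v, 5:u, 7:w, 8:z, 10:v, 12:v, 13:u, 14:z edges: (3,2,x); (3,7,x); (3,8,y); (7,10,x); (8,2,y); (8,12,y); (10,2,y); (10,5,y); (12,10,y)
step 2: rule r2; match: 0->2, 1->8; deleted nodes (none); deleted edges (none); added nodes 15, 16; added edges (none); result: nodes: 2:u, 3:v, 5:u, 7:w, 8:z, 10:v, 12:v, 13:u, 14:z, 15:u, 16:z edges: (3,2,x); (3,7,x); (3,8,y); (7,10,x); (8,2,y); (8,12,y); (10,2,y); (10,5,y); (12,10,y)
final:
nodes: 2:u, 3:v, 5:u, 7:w, 8:z, 10:v, 12:v, 13:u, 14:z, 15:u, 16:z
edges: (3,2,x); (3,7,x); (3,8,y); (7,10,x); (8,2,y); (8,12,y); (10,2,y); (10,5,y); (12,10,y)


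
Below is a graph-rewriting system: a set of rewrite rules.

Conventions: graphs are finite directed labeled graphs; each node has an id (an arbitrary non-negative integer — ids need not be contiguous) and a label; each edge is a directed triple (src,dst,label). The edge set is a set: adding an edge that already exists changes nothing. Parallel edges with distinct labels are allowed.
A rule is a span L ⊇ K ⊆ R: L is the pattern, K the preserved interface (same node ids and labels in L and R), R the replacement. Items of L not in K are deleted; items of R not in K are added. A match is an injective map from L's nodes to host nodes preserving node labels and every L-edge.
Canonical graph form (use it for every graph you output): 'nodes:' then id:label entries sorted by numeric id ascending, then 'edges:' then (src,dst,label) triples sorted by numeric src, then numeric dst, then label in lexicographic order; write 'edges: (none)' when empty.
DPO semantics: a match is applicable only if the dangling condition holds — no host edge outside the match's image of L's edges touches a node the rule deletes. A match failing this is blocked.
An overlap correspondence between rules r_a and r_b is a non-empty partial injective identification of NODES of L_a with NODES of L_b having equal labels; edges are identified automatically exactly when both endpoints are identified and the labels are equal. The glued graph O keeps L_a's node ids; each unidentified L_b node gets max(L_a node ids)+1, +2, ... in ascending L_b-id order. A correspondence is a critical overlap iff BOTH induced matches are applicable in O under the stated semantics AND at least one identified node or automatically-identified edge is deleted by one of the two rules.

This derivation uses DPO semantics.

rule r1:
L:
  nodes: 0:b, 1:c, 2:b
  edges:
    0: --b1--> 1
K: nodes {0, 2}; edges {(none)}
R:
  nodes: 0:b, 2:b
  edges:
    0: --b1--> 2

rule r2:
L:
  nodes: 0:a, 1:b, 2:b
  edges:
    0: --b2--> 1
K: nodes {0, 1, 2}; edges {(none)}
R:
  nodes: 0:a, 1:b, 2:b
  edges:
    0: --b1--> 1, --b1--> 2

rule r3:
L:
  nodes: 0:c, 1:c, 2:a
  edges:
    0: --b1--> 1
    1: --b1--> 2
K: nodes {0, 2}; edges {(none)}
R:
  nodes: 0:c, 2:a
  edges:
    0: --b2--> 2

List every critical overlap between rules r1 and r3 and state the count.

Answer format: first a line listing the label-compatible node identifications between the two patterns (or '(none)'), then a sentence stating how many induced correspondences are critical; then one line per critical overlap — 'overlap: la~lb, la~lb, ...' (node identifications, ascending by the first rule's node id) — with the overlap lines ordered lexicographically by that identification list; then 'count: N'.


label-compatible node identifications between L(r1) and L(r3): 1~0, 1~1
0 of the induced correspondences are critical overlaps of r1 and r3.
count: 0


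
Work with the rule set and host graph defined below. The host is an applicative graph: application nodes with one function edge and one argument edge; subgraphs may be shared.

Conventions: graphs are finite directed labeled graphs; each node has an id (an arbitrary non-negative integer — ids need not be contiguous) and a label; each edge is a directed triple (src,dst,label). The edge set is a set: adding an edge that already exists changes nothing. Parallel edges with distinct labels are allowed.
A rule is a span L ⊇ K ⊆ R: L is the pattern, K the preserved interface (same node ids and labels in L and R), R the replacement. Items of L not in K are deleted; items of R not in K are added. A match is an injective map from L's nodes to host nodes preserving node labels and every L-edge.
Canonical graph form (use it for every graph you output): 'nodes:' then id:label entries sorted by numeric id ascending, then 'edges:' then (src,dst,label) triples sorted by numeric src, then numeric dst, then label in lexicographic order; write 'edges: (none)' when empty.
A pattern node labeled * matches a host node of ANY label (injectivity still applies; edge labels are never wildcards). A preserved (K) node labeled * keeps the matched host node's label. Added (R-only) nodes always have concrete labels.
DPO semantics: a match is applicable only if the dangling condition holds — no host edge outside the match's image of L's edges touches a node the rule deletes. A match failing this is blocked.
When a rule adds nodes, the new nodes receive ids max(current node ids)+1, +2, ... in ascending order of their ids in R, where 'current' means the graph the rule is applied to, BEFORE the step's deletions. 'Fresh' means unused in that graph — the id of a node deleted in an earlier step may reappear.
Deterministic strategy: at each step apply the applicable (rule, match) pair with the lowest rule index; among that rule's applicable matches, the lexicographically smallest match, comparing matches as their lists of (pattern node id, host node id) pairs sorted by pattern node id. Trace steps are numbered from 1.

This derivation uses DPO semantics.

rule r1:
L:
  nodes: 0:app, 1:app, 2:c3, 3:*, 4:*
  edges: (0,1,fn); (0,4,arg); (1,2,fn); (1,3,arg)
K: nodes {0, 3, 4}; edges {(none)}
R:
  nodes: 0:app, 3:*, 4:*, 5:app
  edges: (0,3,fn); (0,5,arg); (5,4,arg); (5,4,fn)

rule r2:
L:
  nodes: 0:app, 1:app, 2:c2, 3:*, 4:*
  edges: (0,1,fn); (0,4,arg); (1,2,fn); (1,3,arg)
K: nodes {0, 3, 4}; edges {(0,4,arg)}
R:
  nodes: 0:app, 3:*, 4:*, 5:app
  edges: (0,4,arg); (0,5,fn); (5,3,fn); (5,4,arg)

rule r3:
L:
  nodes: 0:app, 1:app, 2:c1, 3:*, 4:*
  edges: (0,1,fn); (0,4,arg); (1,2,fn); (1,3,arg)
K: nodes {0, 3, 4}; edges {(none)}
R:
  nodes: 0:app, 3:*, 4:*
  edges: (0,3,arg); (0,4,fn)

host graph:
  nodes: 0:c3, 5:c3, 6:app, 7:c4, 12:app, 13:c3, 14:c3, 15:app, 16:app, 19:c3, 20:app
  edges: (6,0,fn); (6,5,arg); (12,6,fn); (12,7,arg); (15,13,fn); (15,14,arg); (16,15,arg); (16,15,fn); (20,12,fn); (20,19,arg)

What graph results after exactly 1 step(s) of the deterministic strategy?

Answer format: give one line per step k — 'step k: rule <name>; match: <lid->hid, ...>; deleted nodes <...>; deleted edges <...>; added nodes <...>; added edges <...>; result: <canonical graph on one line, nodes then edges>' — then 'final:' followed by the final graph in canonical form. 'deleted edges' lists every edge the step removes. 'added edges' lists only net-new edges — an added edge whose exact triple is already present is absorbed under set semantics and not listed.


step 1: rule r1; match: 0->12, 1->6, 2->0, 3->5, 4->7; deleted nodes 0, 6; deleted edges (6,0,fn); (6,5,arg); (12,6,fn); (12,7,arg); added nodes 21; added edges (12,5,fn); (12,21,arg); (21,7,arg); (21,7,fn); result: nodes: 5:c3, 7:c4, 12:app, 13:c3, 14:c3, 15:app, 16:app, 19:c3, 20:app, 21:app edges: (12,5,fn); (12,21,arg); (15,13,fn); (15,14,arg); (16,15,arg); (16,15,fn); (20,12,fn); (20,19,arg); (21,7,arg); (21,7,fn)
final:
nodes: 5:c3, 7:c4, 12:app, 13:c3, 14:c3, 15:app, 16:app, 19:c3, 20:app, 21:app
edges: (12,5,fn); (12,21,arg); (15,13,fn); (15,14,arg); (16,15,arg); (16,15,fn); (20,12,fn); (20,19,arg); (21,7,arg); (21,7,fn)


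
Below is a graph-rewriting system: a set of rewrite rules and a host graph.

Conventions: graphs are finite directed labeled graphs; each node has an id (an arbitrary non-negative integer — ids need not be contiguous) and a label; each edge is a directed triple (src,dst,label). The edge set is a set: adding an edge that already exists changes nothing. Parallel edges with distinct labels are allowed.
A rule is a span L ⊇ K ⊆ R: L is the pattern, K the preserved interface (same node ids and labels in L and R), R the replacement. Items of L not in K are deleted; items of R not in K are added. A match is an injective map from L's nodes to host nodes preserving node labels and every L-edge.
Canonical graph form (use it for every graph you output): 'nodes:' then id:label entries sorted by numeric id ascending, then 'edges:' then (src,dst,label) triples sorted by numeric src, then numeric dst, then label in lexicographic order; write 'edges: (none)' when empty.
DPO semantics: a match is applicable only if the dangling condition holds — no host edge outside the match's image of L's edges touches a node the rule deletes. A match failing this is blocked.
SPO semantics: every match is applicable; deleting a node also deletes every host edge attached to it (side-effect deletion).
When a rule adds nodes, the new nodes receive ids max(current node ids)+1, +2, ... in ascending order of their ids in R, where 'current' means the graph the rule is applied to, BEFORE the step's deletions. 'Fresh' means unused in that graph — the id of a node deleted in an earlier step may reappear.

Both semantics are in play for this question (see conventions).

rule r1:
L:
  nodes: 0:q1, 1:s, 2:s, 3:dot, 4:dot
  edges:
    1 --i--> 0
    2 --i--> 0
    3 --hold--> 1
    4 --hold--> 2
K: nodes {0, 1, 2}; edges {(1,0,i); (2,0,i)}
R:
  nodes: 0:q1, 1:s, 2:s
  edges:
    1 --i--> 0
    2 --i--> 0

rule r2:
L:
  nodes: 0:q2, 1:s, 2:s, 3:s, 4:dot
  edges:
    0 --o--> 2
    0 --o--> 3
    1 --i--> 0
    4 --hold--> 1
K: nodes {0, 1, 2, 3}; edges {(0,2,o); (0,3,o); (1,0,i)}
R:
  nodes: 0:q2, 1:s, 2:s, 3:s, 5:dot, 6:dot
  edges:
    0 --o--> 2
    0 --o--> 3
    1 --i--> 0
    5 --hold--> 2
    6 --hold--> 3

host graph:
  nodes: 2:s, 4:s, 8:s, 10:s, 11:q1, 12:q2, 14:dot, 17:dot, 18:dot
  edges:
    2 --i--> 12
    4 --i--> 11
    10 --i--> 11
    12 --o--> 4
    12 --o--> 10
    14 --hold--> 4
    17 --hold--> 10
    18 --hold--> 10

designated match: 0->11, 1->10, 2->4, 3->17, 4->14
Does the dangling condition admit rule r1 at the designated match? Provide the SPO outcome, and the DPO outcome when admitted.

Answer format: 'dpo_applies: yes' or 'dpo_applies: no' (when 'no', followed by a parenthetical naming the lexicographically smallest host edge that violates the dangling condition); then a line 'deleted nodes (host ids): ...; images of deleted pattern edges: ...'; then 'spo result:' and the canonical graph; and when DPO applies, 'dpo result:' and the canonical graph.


dpo_applies: yes
deleted nodes (host ids): 14, 17; images of deleted pattern edges: (14,4,hold); (17,10,hold)
spo result:
nodes: 2:s, 4:s, 8:s, 10:s, 11:q1, 12:q2, 18:dot
edges: (2,12,i); (4,11,i); (10,11,i); (12,4,o); (12,10,o); (18,10,hold)
dpo result:
nodes: 2:s, 4:s, 8:s, 10:s, 11:q1, 12:q2, 18:dot
edges: (2,12,i); (4,11,i); (10,11,i); (12,4,o); (12,10,o); (18,10,hold)


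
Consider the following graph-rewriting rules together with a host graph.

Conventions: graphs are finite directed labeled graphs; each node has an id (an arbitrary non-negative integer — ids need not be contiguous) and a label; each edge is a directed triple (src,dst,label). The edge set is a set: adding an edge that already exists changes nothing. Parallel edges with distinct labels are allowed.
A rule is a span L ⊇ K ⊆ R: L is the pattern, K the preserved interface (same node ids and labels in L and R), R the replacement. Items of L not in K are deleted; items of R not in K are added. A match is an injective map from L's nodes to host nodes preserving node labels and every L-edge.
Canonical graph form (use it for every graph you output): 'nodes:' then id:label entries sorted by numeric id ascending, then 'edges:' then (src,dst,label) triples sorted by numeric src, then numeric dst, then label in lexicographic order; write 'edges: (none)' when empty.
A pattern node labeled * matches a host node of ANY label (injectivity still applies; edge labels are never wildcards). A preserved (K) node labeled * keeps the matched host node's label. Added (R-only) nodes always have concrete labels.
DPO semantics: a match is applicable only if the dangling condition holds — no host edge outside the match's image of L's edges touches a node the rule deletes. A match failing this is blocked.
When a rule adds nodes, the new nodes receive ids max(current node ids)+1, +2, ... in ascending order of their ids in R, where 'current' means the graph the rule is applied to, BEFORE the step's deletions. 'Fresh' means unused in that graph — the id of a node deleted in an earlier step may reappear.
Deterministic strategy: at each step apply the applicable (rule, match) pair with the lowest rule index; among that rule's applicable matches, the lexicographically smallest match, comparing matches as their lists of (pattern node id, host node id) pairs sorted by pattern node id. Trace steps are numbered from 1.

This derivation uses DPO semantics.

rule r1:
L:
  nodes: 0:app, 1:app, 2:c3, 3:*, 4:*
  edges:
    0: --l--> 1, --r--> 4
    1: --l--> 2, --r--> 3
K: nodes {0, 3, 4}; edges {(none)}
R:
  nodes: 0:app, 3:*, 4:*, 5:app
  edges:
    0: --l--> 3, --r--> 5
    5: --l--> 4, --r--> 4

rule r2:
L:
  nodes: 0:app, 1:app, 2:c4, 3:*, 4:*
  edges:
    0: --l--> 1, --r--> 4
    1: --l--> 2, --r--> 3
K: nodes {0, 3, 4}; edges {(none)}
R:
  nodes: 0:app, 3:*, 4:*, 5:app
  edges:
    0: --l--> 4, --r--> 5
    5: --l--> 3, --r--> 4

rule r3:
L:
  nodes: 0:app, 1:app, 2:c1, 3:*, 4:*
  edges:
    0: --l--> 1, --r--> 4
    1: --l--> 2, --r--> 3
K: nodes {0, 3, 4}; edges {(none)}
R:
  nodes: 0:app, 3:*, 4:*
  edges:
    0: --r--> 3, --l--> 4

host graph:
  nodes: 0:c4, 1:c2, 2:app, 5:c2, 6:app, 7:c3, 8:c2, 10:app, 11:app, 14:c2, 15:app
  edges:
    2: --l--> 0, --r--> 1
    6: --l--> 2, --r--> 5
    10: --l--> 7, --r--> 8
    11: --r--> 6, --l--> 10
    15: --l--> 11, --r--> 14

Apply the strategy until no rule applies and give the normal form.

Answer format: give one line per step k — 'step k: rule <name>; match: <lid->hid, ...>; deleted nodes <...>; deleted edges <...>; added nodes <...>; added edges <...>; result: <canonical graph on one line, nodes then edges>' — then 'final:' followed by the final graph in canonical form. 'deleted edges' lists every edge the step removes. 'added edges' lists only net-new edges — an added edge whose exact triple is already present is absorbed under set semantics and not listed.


step 1: rule r1; match: 0->11, 1->10, 2->7, 3->8, 4->6; deleted nodes 7, 10; deleted edges (10,7,l); (10,8,r); (11,6,r); (11,10,l); added nodes 16; added edges (11,8,l); (11,16,r); (16,6,l); (16,6,r); result: nodes: 0:c4, 1:c2, 2:app, 5:c2, 6:app, 8:c2, 11:app, 14:c2, 15:app, 16:app edges: (2,0,l); (2,1,r); (6,2,l); (6,5,r); (11,8,l); (11,16,r); (15,11,l); (15,14,r); (16,6,l); (16,6,r)
step 2: rule r2; match: 0->6, 1->2, 2->0, 3->1, 4->5; deleted nodes 0, 2; deleted edges (2,0,l); (2,1,r); (6,2,l); (6,5,r); added nodes 17; added edges (6,5,l); (6,17,r); (17,1,l); (17,5,r); result: nodes: 1:c2, 5:c2, 6:app, 8:c2, 11:app, 14:c2, 15:app, 16:app, 17:app edges: (6,5,l); (6,17,r); (11,8,l); (11,16,r); (15,11,l); (15,14,r); (16,6,l); (16,6,r); (17,1,l); (17,5,r)
final:
nodes: 1:c2, 5:c2, 6:app, 8:c2, 11:app, 14:c2, 15:app, 16:app, 17:app
edges: (6,5,l); (6,17,r); (11,8,l); (11,16,r); (15,11,l); (15,14,r); (16,6,l); (16,6,r); (17,1,l); (17,5,r)


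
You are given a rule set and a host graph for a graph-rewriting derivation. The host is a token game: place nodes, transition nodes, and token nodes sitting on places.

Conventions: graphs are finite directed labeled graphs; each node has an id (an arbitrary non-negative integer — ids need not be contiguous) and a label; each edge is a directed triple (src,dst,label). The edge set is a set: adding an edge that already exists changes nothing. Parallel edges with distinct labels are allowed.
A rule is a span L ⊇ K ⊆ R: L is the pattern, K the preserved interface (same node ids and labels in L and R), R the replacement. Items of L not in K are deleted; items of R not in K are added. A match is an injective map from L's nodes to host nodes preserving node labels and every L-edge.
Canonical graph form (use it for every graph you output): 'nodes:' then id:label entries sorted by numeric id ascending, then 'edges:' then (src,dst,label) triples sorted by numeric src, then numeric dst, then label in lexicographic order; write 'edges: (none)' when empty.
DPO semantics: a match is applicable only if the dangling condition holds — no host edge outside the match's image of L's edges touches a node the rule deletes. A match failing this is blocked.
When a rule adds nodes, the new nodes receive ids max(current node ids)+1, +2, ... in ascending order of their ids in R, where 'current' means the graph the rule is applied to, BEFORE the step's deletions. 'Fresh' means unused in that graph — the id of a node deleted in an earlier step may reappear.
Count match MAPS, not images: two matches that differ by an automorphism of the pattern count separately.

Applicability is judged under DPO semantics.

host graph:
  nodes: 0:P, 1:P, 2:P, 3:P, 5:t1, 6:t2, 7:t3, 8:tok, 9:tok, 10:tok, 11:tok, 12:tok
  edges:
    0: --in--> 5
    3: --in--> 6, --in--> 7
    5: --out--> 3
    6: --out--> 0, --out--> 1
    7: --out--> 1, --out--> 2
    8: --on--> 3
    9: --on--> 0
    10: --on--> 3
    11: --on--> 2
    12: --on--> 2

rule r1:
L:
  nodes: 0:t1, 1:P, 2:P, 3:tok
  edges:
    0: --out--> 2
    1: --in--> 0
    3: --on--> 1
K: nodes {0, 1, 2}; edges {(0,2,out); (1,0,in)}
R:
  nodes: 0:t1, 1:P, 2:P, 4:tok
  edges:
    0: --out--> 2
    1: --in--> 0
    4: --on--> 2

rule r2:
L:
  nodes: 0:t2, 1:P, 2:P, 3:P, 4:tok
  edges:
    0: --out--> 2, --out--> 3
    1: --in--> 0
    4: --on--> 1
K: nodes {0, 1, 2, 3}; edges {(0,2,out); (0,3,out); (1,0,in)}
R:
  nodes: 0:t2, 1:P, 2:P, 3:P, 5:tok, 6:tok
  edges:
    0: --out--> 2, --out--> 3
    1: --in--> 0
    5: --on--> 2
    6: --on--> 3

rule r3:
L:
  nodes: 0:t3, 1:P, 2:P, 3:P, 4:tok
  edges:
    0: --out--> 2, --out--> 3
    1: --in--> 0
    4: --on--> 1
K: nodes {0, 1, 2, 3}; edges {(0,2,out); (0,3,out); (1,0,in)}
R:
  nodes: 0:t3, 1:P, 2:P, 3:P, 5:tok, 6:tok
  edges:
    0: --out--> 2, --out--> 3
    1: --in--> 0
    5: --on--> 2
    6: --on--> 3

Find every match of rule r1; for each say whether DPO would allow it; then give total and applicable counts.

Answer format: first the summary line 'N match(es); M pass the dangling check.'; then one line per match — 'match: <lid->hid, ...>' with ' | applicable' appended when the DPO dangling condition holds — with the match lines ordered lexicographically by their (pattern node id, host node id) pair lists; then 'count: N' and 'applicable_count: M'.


1 match(es); 1 pass the dangling check.
match: 0->5, 1->0, 2->3, 3->9 | applicable
count: 1
applicable_count: 1


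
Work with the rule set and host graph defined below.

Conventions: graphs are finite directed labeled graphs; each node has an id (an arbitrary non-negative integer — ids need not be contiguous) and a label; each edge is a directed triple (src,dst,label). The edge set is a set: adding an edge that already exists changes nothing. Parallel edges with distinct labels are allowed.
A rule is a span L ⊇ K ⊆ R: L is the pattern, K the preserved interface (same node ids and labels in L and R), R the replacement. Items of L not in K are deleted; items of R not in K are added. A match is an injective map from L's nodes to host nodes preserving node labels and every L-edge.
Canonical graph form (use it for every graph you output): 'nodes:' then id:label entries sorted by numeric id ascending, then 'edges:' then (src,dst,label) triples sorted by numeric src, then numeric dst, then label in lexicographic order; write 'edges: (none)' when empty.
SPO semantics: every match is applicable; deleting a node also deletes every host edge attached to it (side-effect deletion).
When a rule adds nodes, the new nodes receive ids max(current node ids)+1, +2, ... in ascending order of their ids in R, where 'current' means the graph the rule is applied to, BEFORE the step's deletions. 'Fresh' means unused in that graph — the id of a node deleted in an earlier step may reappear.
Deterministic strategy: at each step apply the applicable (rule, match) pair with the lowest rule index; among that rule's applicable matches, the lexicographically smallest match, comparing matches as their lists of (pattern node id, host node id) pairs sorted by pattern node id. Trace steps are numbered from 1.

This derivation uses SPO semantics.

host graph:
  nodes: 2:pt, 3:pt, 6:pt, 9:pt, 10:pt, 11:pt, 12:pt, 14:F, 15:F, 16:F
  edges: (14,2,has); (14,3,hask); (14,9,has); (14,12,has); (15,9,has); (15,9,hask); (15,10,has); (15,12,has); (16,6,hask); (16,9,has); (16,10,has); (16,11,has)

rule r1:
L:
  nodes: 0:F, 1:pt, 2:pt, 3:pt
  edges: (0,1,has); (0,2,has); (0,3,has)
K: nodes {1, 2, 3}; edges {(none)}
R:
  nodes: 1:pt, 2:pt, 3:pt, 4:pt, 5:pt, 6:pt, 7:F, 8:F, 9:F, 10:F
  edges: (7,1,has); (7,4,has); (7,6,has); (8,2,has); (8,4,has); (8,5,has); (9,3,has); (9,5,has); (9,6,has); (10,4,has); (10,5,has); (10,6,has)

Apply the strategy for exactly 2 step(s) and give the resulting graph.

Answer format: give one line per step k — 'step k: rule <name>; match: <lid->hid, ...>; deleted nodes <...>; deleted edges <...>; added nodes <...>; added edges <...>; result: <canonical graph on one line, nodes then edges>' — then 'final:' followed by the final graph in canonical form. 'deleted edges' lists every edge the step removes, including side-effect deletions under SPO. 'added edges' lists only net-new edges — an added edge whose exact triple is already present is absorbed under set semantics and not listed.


step 1: rule r1; match: 0->14, 1->2, 2->9, 3->12; deleted nodes 14; deleted edges (14,2,has); (14,3,hask); (14,9,has); (14,12,has); added nodes 17, 18, 19, 20, 21, 22, 23; added edges (20,2,has); (20,17,has); (20,19,has); (21,9,has); (21,17,has); (21,18,has); (22,12,has); (22,18,has); (22,19,has); (23,17,has); (23,18,has); (23,19,has); result: nodes: 2:pt, 3:pt, 6:pt, 9:pt, 10:pt, 11:pt, 12:pt, 15:F, 16:F, 17:pt, 18:pt, 19:pt, 20:F, 21:F, 22:F, 23:F edges: (15,9,has); (15,9,hask); (15,10,has); (15,12,has); (16,6,hask); (16,9,has); (16,10,has); (16,11,has); (20,2,has); (20,17,has); (20,19,has); (21,9,has); (21,17,has); (21,18,has); (22,12,has); (22,18,has); (22,19,has); (23,17,has); (23,18,has); (23,19,has)
step 2: rule r1; match: 0->15, 1->9, 2->10, 3->12; deleted nodes 15; deleted edges (15,9,has); (15,9,hask); (15,10,has); (15,12,has); added nodes 24, 25, 26, 27, 28, 29, 30; added edges (27,9,has); (27,24,has); (27,26,has); (28,10,has); (28,24,has); (28,25,has); (29,12,has); (29,25,has); (29,26,has); (30,24,has); (30,25,has); (30,26,has); result: nodes: 2:pt, 3:pt, 6:pt, 9:pt, 10:pt, 11:pt, 12:pt, 16:F, 17:pt, 18:pt, 19:pt, 20:F, 21:F, 22:F, 23:F, 24:pt, 25:pt, 26:pt, 27:F, 28:F, 29:F, 30:F edges: (16,6,hask); (16,9,has); (16,10,has); (16,11,has); (20,2,has); (20,17,has); (20,19,has); (21,9,has); (21,17,has); (21,18,has); (22,12,has); (22,18,has); (22,19,has); (23,17,has); (23,18,has); (23,19,has); (27,9,has); (27,24,has); (27,26,has); (28,10,has); (28,24,has); (28,25,has); (29,12,has); (29,25,has); (29,26,has); (30,24,has); (30,25,has); (30,26,has)
final:
nodes: 2:pt, 3:pt, 6:pt, 9:pt, 10:pt, 11:pt, 12:pt, 16:F, 17:pt, 18:pt, 19:pt, 20:F, 21:F, 22:F, 23:F, 24:pt, 25:pt, 26:pt, 27:F, 28:F, 29:F, 30:F
edges: (16,6,hask); (16,9,has); (16,10,has); (16,11,has); (20,2,has); (20,17,has); (20,19,has); (21,9,has); (21,17,has); (21,18,has); (22,12,has); (22,18,has); (22,19,has); (23,17,has); (23,18,has); (23,19,has); (27,9,has); (27,24,has); (27,26,has); (28,10,has); (28,24,has); (28,25,has); (29,12,has); (29,25,has); (29,26,has); (30,24,has); (30,25,has); (30,26,has)


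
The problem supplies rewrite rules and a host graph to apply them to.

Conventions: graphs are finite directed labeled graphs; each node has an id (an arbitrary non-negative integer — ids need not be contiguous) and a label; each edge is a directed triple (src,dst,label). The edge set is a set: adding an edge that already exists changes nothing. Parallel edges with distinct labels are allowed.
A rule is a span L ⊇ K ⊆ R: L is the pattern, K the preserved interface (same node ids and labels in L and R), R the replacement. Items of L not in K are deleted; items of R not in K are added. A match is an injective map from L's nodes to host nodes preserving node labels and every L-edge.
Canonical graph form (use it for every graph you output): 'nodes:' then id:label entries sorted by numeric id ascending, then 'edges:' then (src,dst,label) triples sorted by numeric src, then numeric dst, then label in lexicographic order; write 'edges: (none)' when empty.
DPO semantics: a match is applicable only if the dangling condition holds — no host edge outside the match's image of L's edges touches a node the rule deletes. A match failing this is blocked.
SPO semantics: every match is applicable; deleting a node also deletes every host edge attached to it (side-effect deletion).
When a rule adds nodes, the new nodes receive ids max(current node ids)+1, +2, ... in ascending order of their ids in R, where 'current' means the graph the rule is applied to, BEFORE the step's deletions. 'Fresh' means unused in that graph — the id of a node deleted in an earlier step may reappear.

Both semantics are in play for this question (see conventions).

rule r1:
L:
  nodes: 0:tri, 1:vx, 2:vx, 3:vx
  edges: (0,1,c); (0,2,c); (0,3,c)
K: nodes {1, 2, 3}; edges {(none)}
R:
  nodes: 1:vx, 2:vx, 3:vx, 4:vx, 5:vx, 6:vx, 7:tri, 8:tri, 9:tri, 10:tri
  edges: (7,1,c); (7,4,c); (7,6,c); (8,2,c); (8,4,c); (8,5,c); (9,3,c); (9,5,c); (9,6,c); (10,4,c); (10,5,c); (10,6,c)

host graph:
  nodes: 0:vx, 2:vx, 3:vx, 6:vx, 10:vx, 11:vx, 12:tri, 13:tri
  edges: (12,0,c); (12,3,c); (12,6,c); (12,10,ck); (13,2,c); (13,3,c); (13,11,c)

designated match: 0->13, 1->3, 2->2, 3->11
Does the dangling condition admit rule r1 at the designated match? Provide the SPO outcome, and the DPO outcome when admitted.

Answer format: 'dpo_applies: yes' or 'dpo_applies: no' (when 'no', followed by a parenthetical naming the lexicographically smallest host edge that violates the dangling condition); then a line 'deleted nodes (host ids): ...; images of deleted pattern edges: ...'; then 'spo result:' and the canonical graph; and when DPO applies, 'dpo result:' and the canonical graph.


dpo_applies: yes
deleted nodes (host ids): 13; images of deleted pattern edges: (13,2,c); (13,3,c); (13,11,c)
spo result:
nodes: 0:vx, 2:vx, 3:vx, 6:vx, 10:vx, 11:vx, 12:tri, 14:vx, 15:vx, 16:vx, 17:tri, 18:tri, 19:tri, 20:tri
edges: (12,0,c); (12,3,c); (12,6,c); (12,10,ck); (17,3,c); (17,14,c); (17,16,c); (18,2,c); (18,14,c); (18,15,c); (19,11,c); (19,15,c); (19,16,c); (20,14,c); (20,15,c); (20,16,c)
dpo result:
nodes: 0:vx, 2:vx, 3:vx, 6:vx, 10:vx, 11:vx, 12:tri, 14:vx, 15:vx, 16:vx, 17:tri, 18:tri, 19:tri, 20:tri
edges: (12,0,c); (12,3,c); (12,6,c); (12,10,ck); (17,3,c); (17,14,c); (17,16,c); (18,2,c); (18,14,c); (18,15,c); (19,11,c); (19,15,c); (19,16,c); (20,14,c); (20,15,c); (20,16,c)


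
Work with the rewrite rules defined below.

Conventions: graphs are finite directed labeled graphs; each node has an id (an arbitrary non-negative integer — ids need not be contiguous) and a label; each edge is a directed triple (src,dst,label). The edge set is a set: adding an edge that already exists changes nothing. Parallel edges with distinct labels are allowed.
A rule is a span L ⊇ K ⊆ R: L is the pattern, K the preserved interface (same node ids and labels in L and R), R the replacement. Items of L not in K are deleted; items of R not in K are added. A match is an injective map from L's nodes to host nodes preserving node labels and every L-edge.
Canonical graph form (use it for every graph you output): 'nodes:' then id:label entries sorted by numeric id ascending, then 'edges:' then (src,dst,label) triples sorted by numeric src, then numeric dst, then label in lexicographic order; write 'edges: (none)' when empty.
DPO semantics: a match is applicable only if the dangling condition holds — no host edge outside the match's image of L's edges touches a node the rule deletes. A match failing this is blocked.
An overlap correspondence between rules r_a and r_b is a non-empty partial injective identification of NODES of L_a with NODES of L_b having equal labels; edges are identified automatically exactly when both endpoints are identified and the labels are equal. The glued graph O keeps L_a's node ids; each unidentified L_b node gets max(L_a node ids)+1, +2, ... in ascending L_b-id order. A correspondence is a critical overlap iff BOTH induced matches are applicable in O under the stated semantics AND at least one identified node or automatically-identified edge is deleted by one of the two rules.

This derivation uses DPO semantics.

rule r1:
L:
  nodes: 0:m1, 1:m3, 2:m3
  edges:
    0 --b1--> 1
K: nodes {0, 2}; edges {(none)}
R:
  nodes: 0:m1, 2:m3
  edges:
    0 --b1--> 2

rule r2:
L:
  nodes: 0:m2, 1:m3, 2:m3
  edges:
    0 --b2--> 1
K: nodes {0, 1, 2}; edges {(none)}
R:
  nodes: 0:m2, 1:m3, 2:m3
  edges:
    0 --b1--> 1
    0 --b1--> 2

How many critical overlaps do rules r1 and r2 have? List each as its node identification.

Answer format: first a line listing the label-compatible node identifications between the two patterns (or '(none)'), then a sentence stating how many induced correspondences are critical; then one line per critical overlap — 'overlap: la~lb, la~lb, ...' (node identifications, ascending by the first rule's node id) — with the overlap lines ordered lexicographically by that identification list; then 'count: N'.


label-compatible node identifications between L(r1) and L(r2): 1~1, 1~2, 2~1, 2~2
2 of the induced correspondences are critical overlaps of r1 and r2.
overlap: 1~2
overlap: 1~2, 2~1
count: 2


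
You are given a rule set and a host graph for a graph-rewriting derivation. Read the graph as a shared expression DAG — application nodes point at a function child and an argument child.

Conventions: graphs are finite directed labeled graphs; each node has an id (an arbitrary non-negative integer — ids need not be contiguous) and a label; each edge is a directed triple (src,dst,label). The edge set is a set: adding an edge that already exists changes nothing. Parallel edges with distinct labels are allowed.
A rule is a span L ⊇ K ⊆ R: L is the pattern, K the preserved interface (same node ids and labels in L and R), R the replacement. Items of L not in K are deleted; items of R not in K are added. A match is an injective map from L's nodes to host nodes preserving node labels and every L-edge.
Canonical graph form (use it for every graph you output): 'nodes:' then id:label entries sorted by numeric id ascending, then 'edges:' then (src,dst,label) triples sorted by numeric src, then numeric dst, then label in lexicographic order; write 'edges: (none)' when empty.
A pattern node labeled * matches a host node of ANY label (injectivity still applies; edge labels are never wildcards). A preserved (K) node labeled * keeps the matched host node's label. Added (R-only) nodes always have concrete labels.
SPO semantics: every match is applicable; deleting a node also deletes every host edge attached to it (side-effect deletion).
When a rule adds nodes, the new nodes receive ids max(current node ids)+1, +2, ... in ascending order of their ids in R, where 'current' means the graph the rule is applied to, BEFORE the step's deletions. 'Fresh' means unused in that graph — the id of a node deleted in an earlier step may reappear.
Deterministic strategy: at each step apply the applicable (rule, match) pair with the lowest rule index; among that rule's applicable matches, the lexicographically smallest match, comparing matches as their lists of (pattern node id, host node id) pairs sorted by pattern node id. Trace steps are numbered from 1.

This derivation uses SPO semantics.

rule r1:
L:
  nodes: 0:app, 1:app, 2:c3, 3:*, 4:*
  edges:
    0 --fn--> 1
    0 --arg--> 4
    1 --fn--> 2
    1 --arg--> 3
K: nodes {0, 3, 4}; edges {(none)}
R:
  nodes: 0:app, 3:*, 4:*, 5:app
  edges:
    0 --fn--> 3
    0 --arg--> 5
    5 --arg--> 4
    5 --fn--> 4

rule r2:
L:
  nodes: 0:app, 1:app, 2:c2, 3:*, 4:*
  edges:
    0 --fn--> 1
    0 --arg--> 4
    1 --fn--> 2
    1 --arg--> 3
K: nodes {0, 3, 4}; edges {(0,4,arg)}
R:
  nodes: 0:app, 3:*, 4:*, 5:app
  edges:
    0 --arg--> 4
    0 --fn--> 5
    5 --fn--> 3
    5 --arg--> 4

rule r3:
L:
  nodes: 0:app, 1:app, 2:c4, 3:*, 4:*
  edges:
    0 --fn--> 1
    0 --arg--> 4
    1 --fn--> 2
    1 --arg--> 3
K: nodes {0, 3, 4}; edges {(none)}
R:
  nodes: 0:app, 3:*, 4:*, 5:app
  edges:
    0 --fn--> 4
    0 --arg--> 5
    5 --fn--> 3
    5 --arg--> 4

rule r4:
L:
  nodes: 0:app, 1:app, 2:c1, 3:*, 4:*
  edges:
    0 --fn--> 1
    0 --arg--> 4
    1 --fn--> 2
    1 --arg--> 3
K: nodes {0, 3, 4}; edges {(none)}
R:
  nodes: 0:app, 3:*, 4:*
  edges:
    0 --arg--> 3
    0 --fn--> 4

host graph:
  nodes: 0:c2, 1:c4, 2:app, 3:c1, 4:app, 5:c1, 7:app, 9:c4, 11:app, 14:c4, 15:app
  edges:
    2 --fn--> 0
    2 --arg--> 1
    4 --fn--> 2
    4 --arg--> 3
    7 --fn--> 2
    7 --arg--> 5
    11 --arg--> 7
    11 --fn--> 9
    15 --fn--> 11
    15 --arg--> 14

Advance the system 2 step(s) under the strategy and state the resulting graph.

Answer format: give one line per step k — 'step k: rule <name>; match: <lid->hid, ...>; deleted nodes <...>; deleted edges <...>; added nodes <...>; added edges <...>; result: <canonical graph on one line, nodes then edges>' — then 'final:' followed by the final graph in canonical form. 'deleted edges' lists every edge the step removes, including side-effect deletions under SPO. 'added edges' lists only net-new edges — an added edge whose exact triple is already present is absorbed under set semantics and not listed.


step 1: rule r2; match: 0->4, 1->2, 2->0, 3->1, 4->3; deleted nodes 0, 2; deleted edges (2,0,fn); (2,1,arg); (4,2,fn); (7,2,fn); added nodes 16; added edges (4,16,fn); (16,1,fn); (16,3,arg); result: nodes: 1:c4, 3:c1, 4:app, 5:c1, 7:app, 9:c4, 11:app, 14:c4, 15:app, 16:app edges: (4,3,arg); (4,16,fn); (7,5,arg); (11,7,arg); (11,9,fn); (15,11,fn); (15,14,arg); (16,1,fn); (16,3,arg)
step 2: rule r3; match: 0->15, 1->11, 2->9, 3->7, 4->14; deleted nodes 9, 11; deleted edges (11,7,arg); (11,9,fn); (15,11,fn); (15,14,arg); added nodes 17; added edges (15,14,fn); (15,17,arg); (17,7,fn); (17,14,arg); result: nodes: 1:c4, 3:c1, 4:app, 5:c1, 7:app, 14:c4, 15:app, 16:app, 17:app edges: (4,3,arg); (4,16,fn); (7,5,arg); (15,14,fn); (15,17,arg); (16,1,fn); (16,3,arg); (17,7,fn); (17,14,arg)
final:
nodes: 1:c4, 3:c1, 4:app, 5:c1, 7:app, 14:c4, 15:app, 16:app, 17:app
edges: (4,3,arg); (4,16,fn); (7,5,arg); (15,14,fn); (15,17,arg); (16,1,fn); (16,3,arg); (17,7,fn); (17,14,arg)


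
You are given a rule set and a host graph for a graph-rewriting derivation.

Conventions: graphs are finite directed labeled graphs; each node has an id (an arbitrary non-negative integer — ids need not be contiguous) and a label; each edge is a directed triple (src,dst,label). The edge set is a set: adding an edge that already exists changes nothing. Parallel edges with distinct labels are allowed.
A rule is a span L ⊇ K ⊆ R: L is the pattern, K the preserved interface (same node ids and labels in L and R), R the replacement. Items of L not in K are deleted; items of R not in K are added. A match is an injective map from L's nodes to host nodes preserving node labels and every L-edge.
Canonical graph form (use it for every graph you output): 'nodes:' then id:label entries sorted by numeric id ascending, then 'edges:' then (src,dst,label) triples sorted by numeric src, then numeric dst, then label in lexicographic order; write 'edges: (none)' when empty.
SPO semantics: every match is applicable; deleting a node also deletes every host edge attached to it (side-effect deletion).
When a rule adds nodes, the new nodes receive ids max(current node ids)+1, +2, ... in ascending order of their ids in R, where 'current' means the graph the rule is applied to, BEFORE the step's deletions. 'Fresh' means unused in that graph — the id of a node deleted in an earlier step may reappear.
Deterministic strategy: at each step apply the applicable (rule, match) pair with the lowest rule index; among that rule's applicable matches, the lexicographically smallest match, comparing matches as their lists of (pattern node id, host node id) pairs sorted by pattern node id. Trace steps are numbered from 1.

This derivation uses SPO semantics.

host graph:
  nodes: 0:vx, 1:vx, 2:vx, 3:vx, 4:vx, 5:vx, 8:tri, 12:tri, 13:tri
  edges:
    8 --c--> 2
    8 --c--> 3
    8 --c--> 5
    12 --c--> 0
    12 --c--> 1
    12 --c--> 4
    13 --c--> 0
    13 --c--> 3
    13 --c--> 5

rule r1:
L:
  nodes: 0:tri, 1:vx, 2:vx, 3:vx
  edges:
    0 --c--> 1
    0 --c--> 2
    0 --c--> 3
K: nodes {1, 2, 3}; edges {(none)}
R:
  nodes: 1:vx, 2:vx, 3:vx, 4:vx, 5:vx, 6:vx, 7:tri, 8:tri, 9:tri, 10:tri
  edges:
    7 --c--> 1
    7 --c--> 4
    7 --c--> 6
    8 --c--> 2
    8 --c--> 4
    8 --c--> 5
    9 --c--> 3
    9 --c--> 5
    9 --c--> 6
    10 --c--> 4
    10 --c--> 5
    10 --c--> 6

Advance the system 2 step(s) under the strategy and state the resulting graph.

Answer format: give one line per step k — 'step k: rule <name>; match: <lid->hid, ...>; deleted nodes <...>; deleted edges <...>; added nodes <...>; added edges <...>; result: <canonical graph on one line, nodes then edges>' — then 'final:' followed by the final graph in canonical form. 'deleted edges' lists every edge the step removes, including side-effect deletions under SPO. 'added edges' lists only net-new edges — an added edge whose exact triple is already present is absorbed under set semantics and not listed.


step 1: rule r1; match: 0->8, 1->2, 2->3, 3->5; deleted nodes 8; deleted edges (8,2,c); (8,3,c); (8,5,c); added nodes 14, 15, 16, 17, 18, 19, 20; added edges (17,2,c); (17,14,c); (17,16,c); (18,3,c); (18,14,c); (18,15,c); (19,5,c); (19,15,c); (19,16,c); (20,14,c); (20,15,c); (20,16,c); result: nodes: 0:vx, 1:vx, 2:vx, 3:vx, 4:vx, 5:vx, 12:tri, 13:tri, 14:vx, 15:vx, 16:vx, 17:tri, 18:tri, 19:tri, 20:tri edges: (12,0,c); (12,1,c); (12,4,c); (13,0,c); (13,3,c); (13,5,c); (17,2,c); (17,14,c); (17,16,c); (18,3,c); (18,14,c); (18,15,c); (19,5,c); (19,15,c); (19,16,c); (20,14,c); (20,15,c); (20,16,c)
step 2: rule r1; match: 0->12, 1->0, 2->1, 3->4; deleted nodes 12; deleted edges (12,0,c); (12,1,c); (12,4,c); added nodes 21, 22, 23, 24, 25, 26, 27; added edges (24,0,c); (24,21,c); (24,23,c); (25,1,c); (25,21,c); (25,22,c); (26,4,c); (26,22,c); (26,23,c); (27,21,c); (27,22,c); (27,23,c); result: nodes: 0:vx, 1:vx, 2:vx, 3:vx, 4:vx, 5:vx, 13:tri, 14:vx, 15:vx, 16:vx, 17:tri, 18:tri, 19:tri, 20:tri, 21:vx, 22:vx, 23:vx, 24:tri, 25:tri, 26:tri, 27:tri edges: (13,0,c); (13,3,c); (13,5,c); (17,2,c); (17,14,c); (17,16,c); (18,3,c); (18,14,c); (18,15,c); (19,5,c); (19,15,c); (19,16,c); (20,14,c); (20,15,c); (20,16,c); (24,0,c); (24,21,c); (24,23,c); (25,1,c); (25,21,c); (25,22,c); (26,4,c); (26,22,c); (26,23,c); (27,21,c); (27,22,c); (27,23,c)
final:
nodes: 0:vx, 1:vx, 2:vx, 3:vx, 4:vx, 5:vx, 13:tri, 14:vx, 15:vx, 16:vx, 17:tri, 18:tri, 19:tri, 20:tri, 21:vx, 22:vx, 23:vx, 24:tri, 25:tri, 26:tri, 27:tri
edges: (13,0,c); (13,3,c); (13,5,c); (17,2,c); (17,14,c); (17,16,c); (18,3,c); (18,14,c); (18,15,c); (19,5,c); (19,15,c); (19,16,c); (20,14,c); (20,15,c); (20,16,c); (24,0,c); (24,21,c); (24,23,c); (25,1,c); (25,21,c); (25,22,c); (26,4,c); (26,22,c); (26,23,c); (27,21,c); (27,22,c); (27,23,c)
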